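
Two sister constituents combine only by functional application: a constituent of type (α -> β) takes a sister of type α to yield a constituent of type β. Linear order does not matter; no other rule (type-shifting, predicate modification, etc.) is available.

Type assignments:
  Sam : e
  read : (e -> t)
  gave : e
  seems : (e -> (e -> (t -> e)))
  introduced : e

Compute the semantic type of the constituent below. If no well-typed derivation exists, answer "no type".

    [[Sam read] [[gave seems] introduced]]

e

[Sam read]: (e -> t) applied to e yields t.
[gave seems]: (e -> (e -> (t -> e))) applied to e yields (e -> (t -> e)).
[[gave seems] introduced]: (e -> (t -> e)) applied to e yields (t -> e).
[[Sam read] [[gave seems] introduced]]: (t -> e) applied to t yields e.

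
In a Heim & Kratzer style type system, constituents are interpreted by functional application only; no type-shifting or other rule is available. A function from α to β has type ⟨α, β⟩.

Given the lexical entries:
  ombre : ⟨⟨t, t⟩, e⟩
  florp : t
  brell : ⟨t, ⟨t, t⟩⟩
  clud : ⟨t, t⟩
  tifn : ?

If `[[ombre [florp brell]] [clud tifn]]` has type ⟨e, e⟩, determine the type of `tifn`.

⟨⟨t, t⟩, ⟨e, ⟨e, e⟩⟩⟩

[[ombre [florp brell]] [clud tifn]] is required to be ⟨e, e⟩. [ombre [florp brell]] : e cannot yield ⟨e, e⟩ as functor, so [clud tifn] : ⟨e, ⟨e, e⟩⟩.
[clud tifn] is required to be ⟨e, ⟨e, e⟩⟩. clud : ⟨t, t⟩ cannot yield ⟨e, ⟨e, e⟩⟩ as functor, so tifn : ⟨⟨t, t⟩, ⟨e, ⟨e, e⟩⟩⟩.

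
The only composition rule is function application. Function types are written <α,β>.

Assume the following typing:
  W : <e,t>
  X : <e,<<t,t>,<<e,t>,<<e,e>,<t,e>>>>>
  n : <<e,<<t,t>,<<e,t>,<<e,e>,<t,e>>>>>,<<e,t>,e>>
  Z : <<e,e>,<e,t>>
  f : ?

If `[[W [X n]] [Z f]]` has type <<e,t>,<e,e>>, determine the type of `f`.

<<<e,e>,<e,t>>,<e,<<e,t>,<e,e>>>>

For [[W [X n]] [Z f]] to have type <<e,t>,<e,e>> with [W [X n]] of type e, [Z f] must be the function: [Z f] : <e,<<e,t>,<e,e>>>.
For [Z f] to have type <e,<<e,t>,<e,e>>> with Z of type <<e,e>,<e,t>>, f must be the function: f : <<<e,e>,<e,t>>,<e,<<e,t>,<e,e>>>>.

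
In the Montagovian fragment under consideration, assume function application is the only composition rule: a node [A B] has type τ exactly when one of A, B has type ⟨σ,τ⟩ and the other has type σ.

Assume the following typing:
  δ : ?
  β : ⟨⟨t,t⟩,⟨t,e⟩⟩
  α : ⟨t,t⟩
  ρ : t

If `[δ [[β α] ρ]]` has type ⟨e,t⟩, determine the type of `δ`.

⟨e,⟨e,t⟩⟩

For [δ [[β α] ρ]] to have type ⟨e,t⟩ with [[β α] ρ] of type e, δ must be the function: δ : ⟨e,⟨e,t⟩⟩.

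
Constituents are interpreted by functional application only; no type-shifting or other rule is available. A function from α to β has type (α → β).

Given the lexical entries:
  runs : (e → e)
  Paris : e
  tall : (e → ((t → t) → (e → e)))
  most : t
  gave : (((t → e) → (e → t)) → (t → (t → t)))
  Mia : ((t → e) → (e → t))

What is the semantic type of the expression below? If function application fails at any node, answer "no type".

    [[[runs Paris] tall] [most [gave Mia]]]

(e → e)

[runs Paris]: runs is (e → e), Paris is e; result e.
[[runs Paris] tall]: tall is (e → ((t → t) → (e → e))), [runs Paris] is e; result ((t → t) → (e → e)).
[gave Mia]: gave is (((t → e) → (e → t)) → (t → (t → t))), Mia is ((t → e) → (e → t)); result (t → (t → t)).
[most [gave Mia]]: [gave Mia] is (t → (t → t)), most is t; result (t → t).
[[[runs Paris] tall] [most [gave Mia]]]: [[runs Paris] tall] is ((t → t) → (e → e)), [most [gave Mia]] is (t → t); result (e → e).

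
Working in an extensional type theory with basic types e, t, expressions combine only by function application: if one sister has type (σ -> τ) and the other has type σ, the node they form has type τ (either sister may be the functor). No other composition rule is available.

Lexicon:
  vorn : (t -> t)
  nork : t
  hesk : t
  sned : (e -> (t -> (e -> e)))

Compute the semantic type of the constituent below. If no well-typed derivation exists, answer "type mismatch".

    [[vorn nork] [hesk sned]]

type mismatch

At [vorn nork], vorn : (t -> t) takes nork : t, giving t.
[hesk sned]: t and (e -> (t -> (e -> e))) cannot combine by function application — type clash.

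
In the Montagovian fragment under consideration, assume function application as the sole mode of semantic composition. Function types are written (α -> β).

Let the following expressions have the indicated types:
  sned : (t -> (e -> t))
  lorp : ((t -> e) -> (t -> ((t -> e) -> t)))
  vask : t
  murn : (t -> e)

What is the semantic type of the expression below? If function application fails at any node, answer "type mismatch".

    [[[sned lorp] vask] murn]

type mismatch

At [sned lorp]: neither (t -> (e -> t)) nor ((t -> e) -> (t -> ((t -> e) -> t))) can take the other as argument; the node is ill-typed.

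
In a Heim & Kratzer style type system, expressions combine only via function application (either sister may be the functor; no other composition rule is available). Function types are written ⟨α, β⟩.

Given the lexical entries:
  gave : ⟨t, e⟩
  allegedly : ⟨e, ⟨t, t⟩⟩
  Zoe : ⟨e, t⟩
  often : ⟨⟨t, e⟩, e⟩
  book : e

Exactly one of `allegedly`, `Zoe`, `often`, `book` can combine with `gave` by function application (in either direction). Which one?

allegedly : ⟨e, ⟨t, t⟩⟩ — neither side's domain matches the other.
Zoe : ⟨e, t⟩ — neither side's domain matches the other.
often — combines: often : ⟨⟨t, e⟩, e⟩ takes gave : ⟨t, e⟩ as argument, giving e.
book : e — neither side's domain matches the other.

often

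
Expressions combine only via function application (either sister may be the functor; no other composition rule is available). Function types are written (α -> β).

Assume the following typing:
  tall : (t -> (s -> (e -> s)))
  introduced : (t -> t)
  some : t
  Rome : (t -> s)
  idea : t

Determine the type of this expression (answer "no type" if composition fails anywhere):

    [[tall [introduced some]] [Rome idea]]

(e -> s)

[introduced some]: introduced is (t -> t), some is t; result t.
[tall [introduced some]]: tall is (t -> (s -> (e -> s))), [introduced some] is t; result (s -> (e -> s)).
[Rome idea]: Rome is (t -> s), idea is t; result s.
[[tall [introduced some]] [Rome idea]]: [tall [introduced some]] is (s -> (e -> s)), [Rome idea] is s; result (e -> s).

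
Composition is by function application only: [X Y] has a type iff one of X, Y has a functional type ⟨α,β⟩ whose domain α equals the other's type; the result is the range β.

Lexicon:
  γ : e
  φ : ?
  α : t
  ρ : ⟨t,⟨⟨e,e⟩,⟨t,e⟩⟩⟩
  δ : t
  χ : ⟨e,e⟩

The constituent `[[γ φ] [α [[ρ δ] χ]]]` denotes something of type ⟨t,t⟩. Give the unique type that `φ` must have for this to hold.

⟨e,⟨e,⟨t,t⟩⟩⟩

[[γ φ] [α [[ρ δ] χ]]] must have type ⟨t,t⟩. The sister [α [[ρ δ] χ]] has type e; that is not a function onto ⟨t,t⟩, so [γ φ] must be the functor, of type ⟨e,⟨t,t⟩⟩.
[γ φ] must have type ⟨e,⟨t,t⟩⟩. The sister γ has type e; that is not a function onto ⟨e,⟨t,t⟩⟩, so φ must be the functor, of type ⟨e,⟨e,⟨t,t⟩⟩⟩.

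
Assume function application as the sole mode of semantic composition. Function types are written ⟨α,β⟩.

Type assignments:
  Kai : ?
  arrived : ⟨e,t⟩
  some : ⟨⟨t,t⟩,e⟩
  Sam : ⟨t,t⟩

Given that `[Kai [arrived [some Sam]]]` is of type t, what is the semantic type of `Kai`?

⟨t,t⟩

For [Kai [arrived [some Sam]]] to have type t with [arrived [some Sam]] of type t, Kai must be the function: Kai : ⟨t,t⟩.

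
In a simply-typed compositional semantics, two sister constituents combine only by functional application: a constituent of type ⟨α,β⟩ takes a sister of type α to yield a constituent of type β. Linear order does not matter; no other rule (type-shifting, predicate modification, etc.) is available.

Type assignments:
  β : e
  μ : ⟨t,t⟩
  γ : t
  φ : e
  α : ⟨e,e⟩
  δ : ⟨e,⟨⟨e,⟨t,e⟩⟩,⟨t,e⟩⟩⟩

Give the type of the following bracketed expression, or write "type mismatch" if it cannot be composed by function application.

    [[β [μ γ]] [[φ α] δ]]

At [μ γ], μ : ⟨t,t⟩ takes γ : t, giving t.
[β [μ γ]]: e and t cannot combine by function application — type clash.

type mismatch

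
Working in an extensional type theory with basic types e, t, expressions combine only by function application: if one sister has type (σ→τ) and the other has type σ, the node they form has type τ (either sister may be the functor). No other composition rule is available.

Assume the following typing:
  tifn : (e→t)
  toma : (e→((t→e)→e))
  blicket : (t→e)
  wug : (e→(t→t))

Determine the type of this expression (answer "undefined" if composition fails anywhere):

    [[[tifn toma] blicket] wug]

[tifn toma]: (e→t) and (e→((t→e)→e)) cannot combine by function application — type clash.

undefined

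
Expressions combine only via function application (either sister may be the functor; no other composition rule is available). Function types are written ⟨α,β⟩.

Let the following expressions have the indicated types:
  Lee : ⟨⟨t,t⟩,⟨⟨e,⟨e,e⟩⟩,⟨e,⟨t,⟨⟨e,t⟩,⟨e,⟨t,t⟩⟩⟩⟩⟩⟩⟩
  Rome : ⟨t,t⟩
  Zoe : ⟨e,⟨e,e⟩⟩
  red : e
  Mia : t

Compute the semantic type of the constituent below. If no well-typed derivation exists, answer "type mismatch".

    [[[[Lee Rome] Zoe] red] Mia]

[Lee Rome] — Lee of type ⟨⟨t,t⟩,⟨⟨e,⟨e,e⟩⟩,⟨e,⟨t,⟨⟨e,t⟩,⟨e,⟨t,t⟩⟩⟩⟩⟩⟩⟩ combines with Rome of type ⟨t,t⟩: type ⟨⟨e,⟨e,e⟩⟩,⟨e,⟨t,⟨⟨e,t⟩,⟨e,⟨t,t⟩⟩⟩⟩⟩⟩.
[[Lee Rome] Zoe] — [Lee Rome] of type ⟨⟨e,⟨e,e⟩⟩,⟨e,⟨t,⟨⟨e,t⟩,⟨e,⟨t,t⟩⟩⟩⟩⟩⟩ combines with Zoe of type ⟨e,⟨e,e⟩⟩: type ⟨e,⟨t,⟨⟨e,t⟩,⟨e,⟨t,t⟩⟩⟩⟩⟩.
[[[Lee Rome] Zoe] red] — [[Lee Rome] Zoe] of type ⟨e,⟨t,⟨⟨e,t⟩,⟨e,⟨t,t⟩⟩⟩⟩⟩ combines with red of type e: type ⟨t,⟨⟨e,t⟩,⟨e,⟨t,t⟩⟩⟩⟩.
[[[[Lee Rome] Zoe] red] Mia] — [[[Lee Rome] Zoe] red] of type ⟨t,⟨⟨e,t⟩,⟨e,⟨t,t⟩⟩⟩⟩ combines with Mia of type t: type ⟨⟨e,t⟩,⟨e,⟨t,t⟩⟩⟩.

⟨⟨e,t⟩,⟨e,⟨t,t⟩⟩⟩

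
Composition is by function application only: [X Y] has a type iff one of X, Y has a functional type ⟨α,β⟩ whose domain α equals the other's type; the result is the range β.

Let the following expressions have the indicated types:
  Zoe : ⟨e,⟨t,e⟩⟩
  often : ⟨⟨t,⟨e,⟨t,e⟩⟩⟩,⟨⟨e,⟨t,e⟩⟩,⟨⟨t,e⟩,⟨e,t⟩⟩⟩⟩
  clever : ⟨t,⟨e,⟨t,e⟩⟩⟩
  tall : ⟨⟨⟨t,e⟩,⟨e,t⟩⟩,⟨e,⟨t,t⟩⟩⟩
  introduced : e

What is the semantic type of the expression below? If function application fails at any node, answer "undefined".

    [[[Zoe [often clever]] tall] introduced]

⟨t,t⟩

[often clever] — often of type ⟨⟨t,⟨e,⟨t,e⟩⟩⟩,⟨⟨e,⟨t,e⟩⟩,⟨⟨t,e⟩,⟨e,t⟩⟩⟩⟩ combines with clever of type ⟨t,⟨e,⟨t,e⟩⟩⟩: type ⟨⟨e,⟨t,e⟩⟩,⟨⟨t,e⟩,⟨e,t⟩⟩⟩.
[Zoe [often clever]] — [often clever] of type ⟨⟨e,⟨t,e⟩⟩,⟨⟨t,e⟩,⟨e,t⟩⟩⟩ combines with Zoe of type ⟨e,⟨t,e⟩⟩: type ⟨⟨t,e⟩,⟨e,t⟩⟩.
[[Zoe [often clever]] tall] — tall of type ⟨⟨⟨t,e⟩,⟨e,t⟩⟩,⟨e,⟨t,t⟩⟩⟩ combines with [Zoe [often clever]] of type ⟨⟨t,e⟩,⟨e,t⟩⟩: type ⟨e,⟨t,t⟩⟩.
[[[Zoe [often clever]] tall] introduced] — [[Zoe [often clever]] tall] of type ⟨e,⟨t,t⟩⟩ combines with introduced of type e: type ⟨t,t⟩.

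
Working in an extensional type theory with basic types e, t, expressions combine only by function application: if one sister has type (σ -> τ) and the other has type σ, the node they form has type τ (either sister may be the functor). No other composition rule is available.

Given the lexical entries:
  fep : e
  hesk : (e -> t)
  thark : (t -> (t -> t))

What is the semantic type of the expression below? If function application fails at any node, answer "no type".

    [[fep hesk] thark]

(t -> t)

[fep hesk]: (e -> t) applied to e yields t.
[[fep hesk] thark]: (t -> (t -> t)) applied to t yields (t -> t).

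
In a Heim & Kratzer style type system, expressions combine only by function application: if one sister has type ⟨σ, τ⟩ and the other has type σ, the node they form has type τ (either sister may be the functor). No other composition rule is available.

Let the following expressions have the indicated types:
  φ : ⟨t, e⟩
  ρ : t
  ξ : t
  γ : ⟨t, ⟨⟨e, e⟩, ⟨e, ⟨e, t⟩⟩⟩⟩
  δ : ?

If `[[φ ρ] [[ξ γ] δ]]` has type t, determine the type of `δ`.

[[φ ρ] [[ξ γ] δ]] must have type t. The sister [φ ρ] has type e; that is not a function onto t, so [[ξ γ] δ] must be the functor, of type ⟨e, t⟩.
[[ξ γ] δ] must have type ⟨e, t⟩. The sister [ξ γ] has type ⟨⟨e, e⟩, ⟨e, ⟨e, t⟩⟩⟩; that is not a function onto ⟨e, t⟩, so δ must be the functor, of type ⟨⟨⟨e, e⟩, ⟨e, ⟨e, t⟩⟩⟩, ⟨e, t⟩⟩.

⟨⟨⟨e, e⟩, ⟨e, ⟨e, t⟩⟩⟩, ⟨e, t⟩⟩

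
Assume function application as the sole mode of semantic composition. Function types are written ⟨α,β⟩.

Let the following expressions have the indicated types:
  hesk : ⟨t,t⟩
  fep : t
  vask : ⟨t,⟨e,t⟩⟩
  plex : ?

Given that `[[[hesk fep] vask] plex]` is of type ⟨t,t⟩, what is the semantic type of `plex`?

For [[[hesk fep] vask] plex] to have type ⟨t,t⟩ with [[hesk fep] vask] of type ⟨e,t⟩, plex must be the function: plex : ⟨⟨e,t⟩,⟨t,t⟩⟩.

⟨⟨e,t⟩,⟨t,t⟩⟩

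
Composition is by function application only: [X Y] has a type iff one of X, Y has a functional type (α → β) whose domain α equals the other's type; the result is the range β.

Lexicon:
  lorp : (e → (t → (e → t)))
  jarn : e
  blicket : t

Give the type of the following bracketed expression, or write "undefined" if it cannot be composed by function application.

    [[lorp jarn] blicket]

(e → t)

[lorp jarn]: functor lorp : (e → (t → (e → t))), argument jarn : e; result (t → (e → t)).
[[lorp jarn] blicket]: functor [lorp jarn] : (t → (e → t)), argument blicket : t; result (e → t).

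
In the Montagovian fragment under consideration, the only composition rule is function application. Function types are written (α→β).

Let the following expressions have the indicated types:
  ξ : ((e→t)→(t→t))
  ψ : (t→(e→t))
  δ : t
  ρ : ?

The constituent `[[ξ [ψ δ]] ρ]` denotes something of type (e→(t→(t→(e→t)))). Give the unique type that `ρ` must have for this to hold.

For [[ξ [ψ δ]] ρ] to have type (e→(t→(t→(e→t)))) with [ξ [ψ δ]] of type (t→t), ρ must be the function: ρ : ((t→t)→(e→(t→(t→(e→t))))).

((t→t)→(e→(t→(t→(e→t)))))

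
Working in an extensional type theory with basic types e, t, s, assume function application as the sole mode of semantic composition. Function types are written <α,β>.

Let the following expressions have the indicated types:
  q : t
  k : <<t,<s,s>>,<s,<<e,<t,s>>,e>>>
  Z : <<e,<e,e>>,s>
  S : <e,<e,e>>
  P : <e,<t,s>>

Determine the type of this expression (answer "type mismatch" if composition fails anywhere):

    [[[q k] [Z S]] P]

[q k]: t and <<t,<s,s>>,<s,<<e,<t,s>>,e>>> cannot combine by function application — type clash.

type mismatch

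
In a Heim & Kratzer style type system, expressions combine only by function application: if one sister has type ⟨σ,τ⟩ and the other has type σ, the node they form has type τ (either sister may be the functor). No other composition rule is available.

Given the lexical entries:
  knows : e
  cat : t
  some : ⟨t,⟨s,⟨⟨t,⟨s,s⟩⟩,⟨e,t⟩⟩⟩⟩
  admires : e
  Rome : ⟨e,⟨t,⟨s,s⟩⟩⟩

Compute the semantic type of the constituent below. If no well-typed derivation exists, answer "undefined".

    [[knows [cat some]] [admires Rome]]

undefined

[cat some]: ⟨t,⟨s,⟨⟨t,⟨s,s⟩⟩,⟨e,t⟩⟩⟩⟩ applied to t yields ⟨s,⟨⟨t,⟨s,s⟩⟩,⟨e,t⟩⟩⟩.
At [knows [cat some]]: neither e nor ⟨s,⟨⟨t,⟨s,s⟩⟩,⟨e,t⟩⟩⟩ can take the other as argument; the node is ill-typed.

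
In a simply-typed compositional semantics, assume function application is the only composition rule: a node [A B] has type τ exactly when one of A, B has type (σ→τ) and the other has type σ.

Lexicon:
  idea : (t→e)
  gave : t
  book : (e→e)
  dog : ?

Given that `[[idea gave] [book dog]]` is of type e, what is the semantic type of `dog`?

At [[idea gave] [book dog]] (required: e): [idea gave] is e, which is not a function with range e; hence [book dog] is the functor — type (e→e).
At [book dog] (required: (e→e)): book is (e→e), which is not a function with range (e→e); hence dog is the functor — type ((e→e)→(e→e)).

((e→e)→(e→e))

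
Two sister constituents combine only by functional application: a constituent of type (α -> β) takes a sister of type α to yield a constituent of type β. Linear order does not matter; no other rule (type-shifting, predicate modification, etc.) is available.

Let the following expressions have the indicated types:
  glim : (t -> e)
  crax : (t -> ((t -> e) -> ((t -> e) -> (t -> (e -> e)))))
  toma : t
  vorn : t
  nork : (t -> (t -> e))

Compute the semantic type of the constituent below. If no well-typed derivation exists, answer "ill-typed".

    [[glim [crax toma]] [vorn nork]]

(t -> (e -> e))

[crax toma]: functor crax : (t -> ((t -> e) -> ((t -> e) -> (t -> (e -> e))))), argument toma : t; result ((t -> e) -> ((t -> e) -> (t -> (e -> e)))).
[glim [crax toma]]: functor [crax toma] : ((t -> e) -> ((t -> e) -> (t -> (e -> e)))), argument glim : (t -> e); result ((t -> e) -> (t -> (e -> e))).
[vorn nork]: functor nork : (t -> (t -> e)), argument vorn : t; result (t -> e).
[[glim [crax toma]] [vorn nork]]: functor [glim [crax toma]] : ((t -> e) -> (t -> (e -> e))), argument [vorn nork] : (t -> e); result (t -> (e -> e)).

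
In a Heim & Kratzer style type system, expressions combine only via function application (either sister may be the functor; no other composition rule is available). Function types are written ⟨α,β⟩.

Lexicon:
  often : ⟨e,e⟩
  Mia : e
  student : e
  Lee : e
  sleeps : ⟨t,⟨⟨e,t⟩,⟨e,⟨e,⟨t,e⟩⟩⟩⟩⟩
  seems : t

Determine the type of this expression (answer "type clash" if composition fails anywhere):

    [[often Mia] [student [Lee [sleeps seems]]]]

type clash

At [often Mia], often : ⟨e,e⟩ takes Mia : e, giving e.
At [sleeps seems], sleeps : ⟨t,⟨⟨e,t⟩,⟨e,⟨e,⟨t,e⟩⟩⟩⟩⟩ takes seems : t, giving ⟨⟨e,t⟩,⟨e,⟨e,⟨t,e⟩⟩⟩⟩.
[Lee [sleeps seems]]: e and ⟨⟨e,t⟩,⟨e,⟨e,⟨t,e⟩⟩⟩⟩ cannot combine by function application — type clash.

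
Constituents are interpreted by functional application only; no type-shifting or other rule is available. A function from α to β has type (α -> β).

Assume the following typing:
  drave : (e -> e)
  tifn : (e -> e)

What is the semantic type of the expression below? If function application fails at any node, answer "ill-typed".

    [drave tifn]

[drave tifn]: (e -> e) and (e -> e) cannot combine by function application — type clash.

ill-typed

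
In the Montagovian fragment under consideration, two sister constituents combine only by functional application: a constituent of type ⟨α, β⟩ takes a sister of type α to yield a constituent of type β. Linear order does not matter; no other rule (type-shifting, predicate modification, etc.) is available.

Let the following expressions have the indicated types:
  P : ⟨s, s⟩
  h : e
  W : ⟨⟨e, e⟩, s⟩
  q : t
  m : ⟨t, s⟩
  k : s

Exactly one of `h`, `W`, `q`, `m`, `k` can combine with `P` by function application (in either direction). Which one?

h : e — does not combine with P.
W : ⟨⟨e, e⟩, s⟩ — does not combine with P.
q : t — does not combine with P.
m : ⟨t, s⟩ — does not combine with P.
k — combines: P : ⟨s, s⟩ takes k : s as argument, giving s.

k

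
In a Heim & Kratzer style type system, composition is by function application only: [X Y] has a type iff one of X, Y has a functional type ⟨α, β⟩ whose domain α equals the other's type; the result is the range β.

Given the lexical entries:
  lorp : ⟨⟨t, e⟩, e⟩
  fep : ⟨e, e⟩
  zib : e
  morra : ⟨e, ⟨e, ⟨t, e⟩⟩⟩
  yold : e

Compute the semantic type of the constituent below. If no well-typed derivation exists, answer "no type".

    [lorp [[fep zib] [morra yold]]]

e

[fep zib]: functor fep : ⟨e, e⟩, argument zib : e; result e.
[morra yold]: functor morra : ⟨e, ⟨e, ⟨t, e⟩⟩⟩, argument yold : e; result ⟨e, ⟨t, e⟩⟩.
[[fep zib] [morra yold]]: functor [morra yold] : ⟨e, ⟨t, e⟩⟩, argument [fep zib] : e; result ⟨t, e⟩.
[lorp [[fep zib] [morra yold]]]: functor lorp : ⟨⟨t, e⟩, e⟩, argument [[fep zib] [morra yold]] : ⟨t, e⟩; result e.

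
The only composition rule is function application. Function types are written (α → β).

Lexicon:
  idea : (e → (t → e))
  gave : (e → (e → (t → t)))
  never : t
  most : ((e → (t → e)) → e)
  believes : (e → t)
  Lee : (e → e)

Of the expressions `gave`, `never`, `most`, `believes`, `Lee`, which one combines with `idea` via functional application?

most

gave : (e → (e → (t → t))) — does not combine with idea.
never : t — does not combine with idea.
most — combines: most : ((e → (t → e)) → e) takes idea : (e → (t → e)) as argument, giving e.
believes : (e → t) — does not combine with idea.
Lee : (e → e) — does not combine with idea.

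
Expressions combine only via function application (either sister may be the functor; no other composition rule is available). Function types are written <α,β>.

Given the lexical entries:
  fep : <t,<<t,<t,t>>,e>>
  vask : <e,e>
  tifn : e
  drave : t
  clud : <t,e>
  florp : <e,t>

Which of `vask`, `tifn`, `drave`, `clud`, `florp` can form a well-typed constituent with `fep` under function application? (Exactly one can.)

drave

vask : <e,e> — no; fep wants t, and vask wants e.
tifn : e — no; fep wants t, and tifn wants nothing (atomic).
drave — combines: fep : <t,<<t,<t,t>>,e>> takes drave : t as argument, giving <<t,<t,t>>,e>.
clud : <t,e> — no; fep wants t, and clud wants t.
florp : <e,t> — no; fep wants t, and florp wants e.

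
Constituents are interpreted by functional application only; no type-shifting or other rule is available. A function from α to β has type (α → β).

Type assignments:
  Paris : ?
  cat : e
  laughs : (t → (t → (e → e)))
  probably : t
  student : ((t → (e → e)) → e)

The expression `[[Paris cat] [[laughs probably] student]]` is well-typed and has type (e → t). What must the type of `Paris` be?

(e → (e → (e → t)))

[[Paris cat] [[laughs probably] student]] must have type (e → t). The sister [[laughs probably] student] has type e; that is not a function onto (e → t), so [Paris cat] must be the functor, of type (e → (e → t)).
[Paris cat] must have type (e → (e → t)). The sister cat has type e; that is not a function onto (e → (e → t)), so Paris must be the functor, of type (e → (e → (e → t))).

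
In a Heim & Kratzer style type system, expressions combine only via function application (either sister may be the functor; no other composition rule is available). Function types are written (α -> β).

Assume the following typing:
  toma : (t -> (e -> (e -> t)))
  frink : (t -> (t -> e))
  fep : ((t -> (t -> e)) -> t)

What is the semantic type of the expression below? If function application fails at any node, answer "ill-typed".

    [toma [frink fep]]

(e -> (e -> t))

[frink fep] — fep of type ((t -> (t -> e)) -> t) combines with frink of type (t -> (t -> e)): type t.
[toma [frink fep]] — toma of type (t -> (e -> (e -> t))) combines with [frink fep] of type t: type (e -> (e -> t)).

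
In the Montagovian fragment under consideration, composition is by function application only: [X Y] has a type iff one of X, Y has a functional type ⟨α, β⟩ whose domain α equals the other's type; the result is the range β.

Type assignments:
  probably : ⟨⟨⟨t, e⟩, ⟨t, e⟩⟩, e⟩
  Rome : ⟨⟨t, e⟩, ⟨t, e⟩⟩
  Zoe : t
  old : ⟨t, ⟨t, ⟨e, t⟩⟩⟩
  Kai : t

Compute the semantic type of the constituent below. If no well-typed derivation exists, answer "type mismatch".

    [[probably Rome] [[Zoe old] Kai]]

t

At [probably Rome], probably : ⟨⟨⟨t, e⟩, ⟨t, e⟩⟩, e⟩ takes Rome : ⟨⟨t, e⟩, ⟨t, e⟩⟩, giving e.
At [Zoe old], old : ⟨t, ⟨t, ⟨e, t⟩⟩⟩ takes Zoe : t, giving ⟨t, ⟨e, t⟩⟩.
At [[Zoe old] Kai], [Zoe old] : ⟨t, ⟨e, t⟩⟩ takes Kai : t, giving ⟨e, t⟩.
At [[probably Rome] [[Zoe old] Kai]], [[Zoe old] Kai] : ⟨e, t⟩ takes [probably Rome] : e, giving t.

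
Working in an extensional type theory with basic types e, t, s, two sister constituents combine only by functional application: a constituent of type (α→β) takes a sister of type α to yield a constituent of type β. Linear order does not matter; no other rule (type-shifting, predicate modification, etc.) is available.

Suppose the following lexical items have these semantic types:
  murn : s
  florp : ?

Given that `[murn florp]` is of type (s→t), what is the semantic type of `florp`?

(s→(s→t))

[murn florp] must have type (s→t). The sister murn has type s; that is not a function onto (s→t), so florp must be the functor, of type (s→(s→t)).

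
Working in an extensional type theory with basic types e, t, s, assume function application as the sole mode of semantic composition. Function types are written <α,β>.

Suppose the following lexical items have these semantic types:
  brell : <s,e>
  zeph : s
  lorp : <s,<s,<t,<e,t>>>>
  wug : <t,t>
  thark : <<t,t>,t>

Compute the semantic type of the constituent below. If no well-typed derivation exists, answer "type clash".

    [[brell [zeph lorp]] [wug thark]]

[zeph lorp]: <s,<s,<t,<e,t>>>> applied to s yields <s,<t,<e,t>>>.
[brell [zeph lorp]]: <s,e> with <s,<t,<e,t>>> — neither is a function whose domain matches the other; composition fails here.

type clash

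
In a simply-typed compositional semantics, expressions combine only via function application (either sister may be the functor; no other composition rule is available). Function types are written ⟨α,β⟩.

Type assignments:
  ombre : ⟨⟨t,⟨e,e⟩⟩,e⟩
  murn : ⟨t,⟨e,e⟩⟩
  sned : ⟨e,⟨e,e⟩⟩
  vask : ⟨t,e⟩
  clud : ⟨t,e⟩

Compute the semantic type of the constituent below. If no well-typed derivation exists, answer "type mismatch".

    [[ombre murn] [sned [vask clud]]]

[ombre murn] — ombre of type ⟨⟨t,⟨e,e⟩⟩,e⟩ combines with murn of type ⟨t,⟨e,e⟩⟩: type e.
[vask clud]: ⟨t,e⟩ and ⟨t,e⟩ cannot combine by function application — type clash.

type mismatch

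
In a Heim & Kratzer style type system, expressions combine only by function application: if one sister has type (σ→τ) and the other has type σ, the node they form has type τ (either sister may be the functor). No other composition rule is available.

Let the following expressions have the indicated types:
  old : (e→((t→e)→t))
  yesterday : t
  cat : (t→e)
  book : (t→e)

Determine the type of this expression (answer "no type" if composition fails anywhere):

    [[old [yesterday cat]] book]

t

[yesterday cat]: cat is (t→e), yesterday is t; result e.
[old [yesterday cat]]: old is (e→((t→e)→t)), [yesterday cat] is e; result ((t→e)→t).
[[old [yesterday cat]] book]: [old [yesterday cat]] is ((t→e)→t), book is (t→e); result t.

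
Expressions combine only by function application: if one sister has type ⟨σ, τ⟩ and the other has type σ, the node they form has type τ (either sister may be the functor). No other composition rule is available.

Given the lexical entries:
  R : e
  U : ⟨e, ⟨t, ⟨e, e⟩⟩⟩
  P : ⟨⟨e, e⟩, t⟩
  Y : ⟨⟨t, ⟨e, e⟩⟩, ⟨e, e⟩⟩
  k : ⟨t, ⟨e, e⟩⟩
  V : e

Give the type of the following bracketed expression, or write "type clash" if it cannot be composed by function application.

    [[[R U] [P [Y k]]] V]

e

[R U]: ⟨e, ⟨t, ⟨e, e⟩⟩⟩ applied to e yields ⟨t, ⟨e, e⟩⟩.
[Y k]: ⟨⟨t, ⟨e, e⟩⟩, ⟨e, e⟩⟩ applied to ⟨t, ⟨e, e⟩⟩ yields ⟨e, e⟩.
[P [Y k]]: ⟨⟨e, e⟩, t⟩ applied to ⟨e, e⟩ yields t.
[[R U] [P [Y k]]]: ⟨t, ⟨e, e⟩⟩ applied to t yields ⟨e, e⟩.
[[[R U] [P [Y k]]] V]: ⟨e, e⟩ applied to e yields e.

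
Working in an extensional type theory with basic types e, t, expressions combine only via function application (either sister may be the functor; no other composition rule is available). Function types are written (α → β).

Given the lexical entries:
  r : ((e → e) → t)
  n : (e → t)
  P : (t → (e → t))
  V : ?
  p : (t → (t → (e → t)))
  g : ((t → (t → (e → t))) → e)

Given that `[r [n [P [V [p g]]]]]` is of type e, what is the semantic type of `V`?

[r [n [P [V [p g]]]]] must have type e. The sister r has type ((e → e) → t); that is not a function onto e, so [n [P [V [p g]]]] must be the functor, of type (((e → e) → t) → e).
[n [P [V [p g]]]] must have type (((e → e) → t) → e). The sister n has type (e → t); that is not a function onto (((e → e) → t) → e), so [P [V [p g]]] must be the functor, of type ((e → t) → (((e → e) → t) → e)).
[P [V [p g]]] must have type ((e → t) → (((e → e) → t) → e)). The sister P has type (t → (e → t)); that is not a function onto ((e → t) → (((e → e) → t) → e)), so [V [p g]] must be the functor, of type ((t → (e → t)) → ((e → t) → (((e → e) → t) → e))).
[V [p g]] must have type ((t → (e → t)) → ((e → t) → (((e → e) → t) → e))). The sister [p g] has type e; that is not a function onto ((t → (e → t)) → ((e → t) → (((e → e) → t) → e))), so V must be the functor, of type (e → ((t → (e → t)) → ((e → t) → (((e → e) → t) → e)))).

(e → ((t → (e → t)) → ((e → t) → (((e → e) → t) → e))))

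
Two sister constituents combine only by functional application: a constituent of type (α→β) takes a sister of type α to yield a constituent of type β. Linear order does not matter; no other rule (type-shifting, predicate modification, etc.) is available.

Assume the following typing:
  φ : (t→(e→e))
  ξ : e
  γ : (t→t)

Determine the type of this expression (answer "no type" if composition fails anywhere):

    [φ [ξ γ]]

no type

At [ξ γ]: neither e nor (t→t) can take the other as argument; the node is ill-typed.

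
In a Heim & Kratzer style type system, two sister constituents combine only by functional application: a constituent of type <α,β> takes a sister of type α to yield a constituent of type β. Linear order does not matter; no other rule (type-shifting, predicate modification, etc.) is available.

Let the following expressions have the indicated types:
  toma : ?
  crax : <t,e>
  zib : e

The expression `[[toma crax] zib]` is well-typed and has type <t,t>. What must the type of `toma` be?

<<t,e>,<e,<t,t>>>

[[toma crax] zib] is required to be <t,t>. zib : e cannot yield <t,t> as functor, so [toma crax] : <e,<t,t>>.
[toma crax] is required to be <e,<t,t>>. crax : <t,e> cannot yield <e,<t,t>> as functor, so toma : <<t,e>,<e,<t,t>>>.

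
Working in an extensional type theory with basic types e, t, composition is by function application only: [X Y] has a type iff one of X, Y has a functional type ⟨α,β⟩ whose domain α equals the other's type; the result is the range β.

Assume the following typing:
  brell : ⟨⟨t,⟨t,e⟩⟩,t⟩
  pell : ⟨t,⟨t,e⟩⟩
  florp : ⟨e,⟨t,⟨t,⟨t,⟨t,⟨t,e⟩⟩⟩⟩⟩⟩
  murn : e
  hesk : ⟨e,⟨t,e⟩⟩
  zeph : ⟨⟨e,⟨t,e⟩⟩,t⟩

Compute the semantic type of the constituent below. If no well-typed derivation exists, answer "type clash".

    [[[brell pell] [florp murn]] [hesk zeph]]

⟨t,⟨t,⟨t,e⟩⟩⟩

[brell pell] — brell of type ⟨⟨t,⟨t,e⟩⟩,t⟩ combines with pell of type ⟨t,⟨t,e⟩⟩: type t.
[florp murn] — florp of type ⟨e,⟨t,⟨t,⟨t,⟨t,⟨t,e⟩⟩⟩⟩⟩⟩ combines with murn of type e: type ⟨t,⟨t,⟨t,⟨t,⟨t,e⟩⟩⟩⟩⟩.
[[brell pell] [florp murn]] — [florp murn] of type ⟨t,⟨t,⟨t,⟨t,⟨t,e⟩⟩⟩⟩⟩ combines with [brell pell] of type t: type ⟨t,⟨t,⟨t,⟨t,e⟩⟩⟩⟩.
[hesk zeph] — zeph of type ⟨⟨e,⟨t,e⟩⟩,t⟩ combines with hesk of type ⟨e,⟨t,e⟩⟩: type t.
[[[brell pell] [florp murn]] [hesk zeph]] — [[brell pell] [florp murn]] of type ⟨t,⟨t,⟨t,⟨t,e⟩⟩⟩⟩ combines with [hesk zeph] of type t: type ⟨t,⟨t,⟨t,e⟩⟩⟩.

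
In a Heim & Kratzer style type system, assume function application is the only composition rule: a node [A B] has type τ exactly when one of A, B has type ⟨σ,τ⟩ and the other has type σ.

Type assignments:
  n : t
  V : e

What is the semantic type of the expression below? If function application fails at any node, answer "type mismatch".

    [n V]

type mismatch

[n V]: t and e cannot combine by function application — type clash.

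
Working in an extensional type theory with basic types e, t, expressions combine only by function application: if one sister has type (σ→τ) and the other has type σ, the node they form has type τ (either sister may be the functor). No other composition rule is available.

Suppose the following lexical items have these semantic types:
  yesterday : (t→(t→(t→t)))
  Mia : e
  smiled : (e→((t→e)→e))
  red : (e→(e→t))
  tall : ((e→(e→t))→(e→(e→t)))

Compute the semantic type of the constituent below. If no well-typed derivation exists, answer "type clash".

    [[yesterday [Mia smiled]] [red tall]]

type clash

[Mia smiled]: (e→((t→e)→e)) applied to e yields ((t→e)→e).
[yesterday [Mia smiled]]: (t→(t→(t→t))) and ((t→e)→e) cannot combine by function application — type clash.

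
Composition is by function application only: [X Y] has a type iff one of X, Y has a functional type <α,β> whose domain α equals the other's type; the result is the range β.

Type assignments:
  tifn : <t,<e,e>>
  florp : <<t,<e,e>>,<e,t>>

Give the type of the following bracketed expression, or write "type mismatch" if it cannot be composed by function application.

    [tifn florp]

<e,t>

[tifn florp]: <<t,<e,e>>,<e,t>> applied to <t,<e,e>> yields <e,t>.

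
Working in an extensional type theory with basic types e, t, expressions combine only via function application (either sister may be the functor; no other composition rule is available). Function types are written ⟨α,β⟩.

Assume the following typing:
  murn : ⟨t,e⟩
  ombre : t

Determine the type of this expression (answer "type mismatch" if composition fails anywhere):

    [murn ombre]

e

[murn ombre]: ⟨t,e⟩ applied to t yields e.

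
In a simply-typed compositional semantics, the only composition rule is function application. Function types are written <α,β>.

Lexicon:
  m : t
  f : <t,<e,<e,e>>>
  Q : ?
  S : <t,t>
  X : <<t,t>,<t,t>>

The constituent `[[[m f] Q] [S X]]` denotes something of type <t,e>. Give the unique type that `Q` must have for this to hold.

<<e,<e,e>>,<<t,t>,<t,e>>>

At [[[m f] Q] [S X]] (required: <t,e>): [S X] is <t,t>, which is not a function with range <t,e>; hence [[m f] Q] is the functor — type <<t,t>,<t,e>>.
At [[m f] Q] (required: <<t,t>,<t,e>>): [m f] is <e,<e,e>>, which is not a function with range <<t,t>,<t,e>>; hence Q is the functor — type <<e,<e,e>>,<<t,t>,<t,e>>>.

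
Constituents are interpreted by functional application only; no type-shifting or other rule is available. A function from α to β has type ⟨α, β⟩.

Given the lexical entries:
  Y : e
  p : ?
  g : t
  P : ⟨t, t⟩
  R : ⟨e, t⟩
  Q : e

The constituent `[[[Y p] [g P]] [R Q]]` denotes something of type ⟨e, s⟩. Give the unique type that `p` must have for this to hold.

⟨e, ⟨t, ⟨t, ⟨e, s⟩⟩⟩⟩

For [[[Y p] [g P]] [R Q]] to have type ⟨e, s⟩ with [R Q] of type t, [[Y p] [g P]] must be the function: [[Y p] [g P]] : ⟨t, ⟨e, s⟩⟩.
For [[Y p] [g P]] to have type ⟨t, ⟨e, s⟩⟩ with [g P] of type t, [Y p] must be the function: [Y p] : ⟨t, ⟨t, ⟨e, s⟩⟩⟩.
For [Y p] to have type ⟨t, ⟨t, ⟨e, s⟩⟩⟩ with Y of type e, p must be the function: p : ⟨e, ⟨t, ⟨t, ⟨e, s⟩⟩⟩⟩.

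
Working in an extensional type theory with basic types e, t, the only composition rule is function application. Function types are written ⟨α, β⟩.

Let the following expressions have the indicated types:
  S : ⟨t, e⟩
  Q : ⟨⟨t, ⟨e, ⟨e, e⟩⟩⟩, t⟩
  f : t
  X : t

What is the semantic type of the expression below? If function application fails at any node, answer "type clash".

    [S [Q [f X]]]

type clash

At [f X]: neither t nor t can take the other as argument; the node is ill-typed.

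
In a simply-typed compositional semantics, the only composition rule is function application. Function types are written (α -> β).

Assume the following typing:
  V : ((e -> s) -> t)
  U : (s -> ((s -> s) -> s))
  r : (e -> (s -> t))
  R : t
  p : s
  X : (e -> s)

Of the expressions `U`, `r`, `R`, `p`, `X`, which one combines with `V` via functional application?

X

U : (s -> ((s -> s) -> s)) — neither side's domain matches the other.
r : (e -> (s -> t)) — neither side's domain matches the other.
R : t — neither side's domain matches the other.
p : s — neither side's domain matches the other.
X — combines: V : ((e -> s) -> t) takes X : (e -> s) as argument, giving t.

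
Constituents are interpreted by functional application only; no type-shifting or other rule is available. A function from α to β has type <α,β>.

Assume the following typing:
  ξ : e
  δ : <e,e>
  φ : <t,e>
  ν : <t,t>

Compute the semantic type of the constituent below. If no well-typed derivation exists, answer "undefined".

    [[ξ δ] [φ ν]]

undefined

[ξ δ]: functor δ : <e,e>, argument ξ : e; result e.
[φ ν]: <t,e> and <t,t> cannot combine by function application — type clash.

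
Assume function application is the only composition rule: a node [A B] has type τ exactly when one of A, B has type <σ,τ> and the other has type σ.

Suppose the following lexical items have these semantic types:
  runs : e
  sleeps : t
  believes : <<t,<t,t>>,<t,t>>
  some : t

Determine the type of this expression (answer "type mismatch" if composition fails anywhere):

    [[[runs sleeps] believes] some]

type mismatch

[runs sleeps]: e with t — neither is a function whose domain matches the other; composition fails here.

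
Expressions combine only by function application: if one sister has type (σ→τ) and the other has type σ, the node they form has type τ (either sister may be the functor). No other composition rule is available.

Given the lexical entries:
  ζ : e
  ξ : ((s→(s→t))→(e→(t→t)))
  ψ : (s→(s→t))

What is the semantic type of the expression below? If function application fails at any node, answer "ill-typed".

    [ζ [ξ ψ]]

(t→t)

[ξ ψ] — ξ of type ((s→(s→t))→(e→(t→t))) combines with ψ of type (s→(s→t)): type (e→(t→t)).
[ζ [ξ ψ]] — [ξ ψ] of type (e→(t→t)) combines with ζ of type e: type (t→t).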